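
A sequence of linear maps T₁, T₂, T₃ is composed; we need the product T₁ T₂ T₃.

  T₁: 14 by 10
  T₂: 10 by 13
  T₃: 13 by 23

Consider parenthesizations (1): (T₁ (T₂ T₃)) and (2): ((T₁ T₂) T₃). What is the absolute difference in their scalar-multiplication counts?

Order (1) = (T₁ (T₂ T₃)): (T₂ T₃): 10×13 by 13×23 → 10×23, cost 10·13·23 = 2990; (T₁ (T₂ T₃)): 14×10 by 10×23 → 14×23, cost 14·10·23 = 3220; cumulative 6210. Total 6210.
Order (2) = ((T₁ T₂) T₃): (T₁ T₂): 14×10 by 10×13 → 14×13, cost 14·10·13 = 1820; ((T₁ T₂) T₃): 14×13 by 13×23 → 14×23, cost 14·13·23 = 4186; cumulative 6006. Total 6006.
Difference: |6210 − 6006| = 204.

204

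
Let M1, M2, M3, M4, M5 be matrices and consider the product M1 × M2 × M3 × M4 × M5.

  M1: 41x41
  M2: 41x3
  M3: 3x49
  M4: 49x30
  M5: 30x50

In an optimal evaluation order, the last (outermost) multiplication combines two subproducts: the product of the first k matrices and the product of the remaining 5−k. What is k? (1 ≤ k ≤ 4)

2

Adjacent pairs: M1M2 = 41·41·3 = 5043; M2M3 = 41·3·49 = 6027; M3M4 = 3·49·30 = 4410; M4M5 = 49·30·50 = 73500.
Length 3: M1..M3: k=1: 0+6027+41·41·49=88396; k=2: 5043+0+41·3·49=11070 → min 11070 | M2..M4: k=2: 0+4410+41·3·30=8100; k=3: 6027+0+41·49·30=66297 → min 8100 | M3..M5: k=3: 0+73500+3·49·50=80850; k=4: 4410+0+3·30·50=8910 → min 8910.
Length 4: M1..M4: k=1: 0+8100+41·41·30=58530; k=2: 5043+4410+41·3·30=13143; k=3: 11070+0+41·49·30=71340 → min 13143 | M2..M5: k=2: 0+8910+41·3·50=15060; k=3: 6027+73500+41·49·50=179977; k=4: 8100+0+41·30·50=69600 → min 15060.
Top-level splits: k=1: (M1..M1)·(M2..M5) → 0+15060+41·41·50 = 99110; k=2: (M1..M2)·(M3..M5) → 5043+8910+41·3·50 = 20103; k=3: (M1..M3)·(M4..M5) → 11070+73500+41·49·50 = 185020; k=4: (M1..M4)·(M5..M5) → 13143+0+41·30·50 = 74643.
Best split is after M2, i.e. k = 2.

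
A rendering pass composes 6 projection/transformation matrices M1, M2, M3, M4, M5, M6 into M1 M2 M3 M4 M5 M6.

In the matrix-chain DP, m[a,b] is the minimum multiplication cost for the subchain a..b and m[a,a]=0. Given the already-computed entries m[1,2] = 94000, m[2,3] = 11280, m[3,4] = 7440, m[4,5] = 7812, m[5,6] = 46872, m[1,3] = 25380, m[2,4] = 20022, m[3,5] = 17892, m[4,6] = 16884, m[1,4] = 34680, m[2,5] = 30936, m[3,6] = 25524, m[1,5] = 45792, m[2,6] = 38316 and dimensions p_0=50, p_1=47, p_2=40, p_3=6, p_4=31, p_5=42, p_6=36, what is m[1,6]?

53064

m[1,6] = min over k∈[1,5] of m[1,k]+m[k+1,6]+p_{0}·p_k·p_{6}.
k=1: 0 + 38316 + 50·47·36 = 122916; k=2: 94000 + 25524 + 50·40·36 = 191524; k=3: 25380 + 16884 + 50·6·36 = 53064; k=4: 34680 + 46872 + 50·31·36 = 137352; k=5: 45792 + 0 + 50·42·36 = 121392.
Minimum: 53064 at k=3.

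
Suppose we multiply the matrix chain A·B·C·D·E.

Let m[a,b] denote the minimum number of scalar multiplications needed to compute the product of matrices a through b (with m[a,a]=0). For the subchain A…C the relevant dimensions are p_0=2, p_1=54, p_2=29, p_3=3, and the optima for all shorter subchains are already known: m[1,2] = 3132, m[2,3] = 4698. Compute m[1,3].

m[1,3] = min over k∈[1,2] of m[1,k]+m[k+1,3]+p_{0}·p_k·p_{3}.
k=1: 0 + 4698 + 2·54·3 = 5022; k=2: 3132 + 0 + 2·29·3 = 3306.
Minimum: 3306 at k=2.

3306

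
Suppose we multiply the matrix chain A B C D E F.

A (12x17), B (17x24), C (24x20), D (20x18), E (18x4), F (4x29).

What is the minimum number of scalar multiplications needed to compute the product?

7200

Adjacent pairs: AB = 12·17·24 = 4896; BC = 17·24·20 = 8160; CD = 24·20·18 = 8640; DE = 20·18·4 = 1440; EF = 18·4·29 = 2088.
Length 3: A..C: k=1: 0+8160+12·17·20=12240; k=2: 4896+0+12·24·20=10656 → min 10656 | B..D: k=2: 0+8640+17·24·18=15984; k=3: 8160+0+17·20·18=14280 → min 14280 | C..E: k=3: 0+1440+24·20·4=3360; k=4: 8640+0+24·18·4=10368 → min 3360 | D..F: k=4: 0+2088+20·18·29=12528; k=5: 1440+0+20·4·29=3760 → min 3760.
Length 4: A..D: k=1: 0+14280+12·17·18=17952; k=2: 4896+8640+12·24·18=18720; k=3: 10656+0+12·20·18=14976 → min 14976 | B..E: k=2: 0+3360+17·24·4=4992; k=3: 8160+1440+17·20·4=10960; k=4: 14280+0+17·18·4=15504 → min 4992 | C..F: k=3: 0+3760+24·20·29=17680; k=4: 8640+2088+24·18·29=23256; k=5: 3360+0+24·4·29=6144 → min 6144.
Length 5: A..E: k=1: 0+4992+12·17·4=5808; k=2: 4896+3360+12·24·4=9408; k=3: 10656+1440+12·20·4=13056; k=4: 14976+0+12·18·4=15840 → min 5808 | B..F: k=2: 0+6144+17·24·29=17976; k=3: 8160+3760+17·20·29=21780; k=4: 14280+2088+17·18·29=25242; k=5: 4992+0+17·4·29=6964 → min 6964.
Length 6: A..F: k=1: 0+6964+12·17·29=12880; k=2: 4896+6144+12·24·29=19392; k=3: 10656+3760+12·20·29=21376; k=4: 14976+2088+12·18·29=23328; k=5: 5808+0+12·4·29=7200 → min 7200.
Optimal order: ((A (B (C (D E)))) F) with cost 7200.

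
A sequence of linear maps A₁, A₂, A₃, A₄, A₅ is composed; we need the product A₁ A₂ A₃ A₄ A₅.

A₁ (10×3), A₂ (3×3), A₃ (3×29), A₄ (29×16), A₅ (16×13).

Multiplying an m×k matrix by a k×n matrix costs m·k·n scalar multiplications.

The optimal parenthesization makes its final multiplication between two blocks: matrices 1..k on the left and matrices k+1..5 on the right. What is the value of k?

Adjacent pairs: A₁A₂ = 10·3·3 = 90; A₂A₃ = 3·3·29 = 261; A₃A₄ = 3·29·16 = 1392; A₄A₅ = 29·16·13 = 6032.
Length 3: A₁..A₃: k=1: 0+261+10·3·29=1131; k=2: 90+0+10·3·29=960 → min 960 | A₂..A₄: k=2: 0+1392+3·3·16=1536; k=3: 261+0+3·29·16=1653 → min 1536 | A₃..A₅: k=3: 0+6032+3·29·13=7163; k=4: 1392+0+3·16·13=2016 → min 2016.
Length 4: A₁..A₄: k=1: 0+1536+10·3·16=2016; k=2: 90+1392+10·3·16=1962; k=3: 960+0+10·29·16=5600 → min 1962 | A₂..A₅: k=2: 0+2016+3·3·13=2133; k=3: 261+6032+3·29·13=7424; k=4: 1536+0+3·16·13=2160 → min 2133.
Top-level splits: k=1: (A₁..A₁)·(A₂..A₅) → 0+2133+10·3·13 = 2523; k=2: (A₁..A₂)·(A₃..A₅) → 90+2016+10·3·13 = 2496; k=3: (A₁..A₃)·(A₄..A₅) → 960+6032+10·29·13 = 10762; k=4: (A₁..A₄)·(A₅..A₅) → 1962+0+10·16·13 = 4042.
Best split is after A₂, i.e. k = 2.

2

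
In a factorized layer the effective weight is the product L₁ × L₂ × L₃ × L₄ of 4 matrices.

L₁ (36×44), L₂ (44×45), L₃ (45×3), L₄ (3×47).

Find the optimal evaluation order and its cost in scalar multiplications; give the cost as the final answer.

Adjacent pairs: L₁L₂ = 36·44·45 = 71280; L₂L₃ = 44·45·3 = 5940; L₃L₄ = 45·3·47 = 6345.
Length 3: L₁..L₃: k=1: 0+5940+36·44·3=10692; k=2: 71280+0+36·45·3=76140 → min 10692 | L₂..L₄: k=2: 0+6345+44·45·47=99405; k=3: 5940+0+44·3·47=12144 → min 12144.
Length 4: L₁..L₄: k=1: 0+12144+36·44·47=86592; k=2: 71280+6345+36·45·47=153765; k=3: 10692+0+36·3·47=15768 → min 15768.
Optimal parenthesization: ((L₁ × (L₂ × L₃)) × L₄) with cost 15768.

15768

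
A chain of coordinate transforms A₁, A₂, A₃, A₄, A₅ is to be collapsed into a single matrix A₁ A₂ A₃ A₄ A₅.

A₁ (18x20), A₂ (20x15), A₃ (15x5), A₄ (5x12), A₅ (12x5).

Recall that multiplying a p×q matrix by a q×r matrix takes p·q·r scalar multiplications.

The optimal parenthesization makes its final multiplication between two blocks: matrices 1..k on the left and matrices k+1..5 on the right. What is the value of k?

1

Adjacent pairs: A₁A₂ = 18·20·15 = 5400; A₂A₃ = 20·15·5 = 1500; A₃A₄ = 15·5·12 = 900; A₄A₅ = 5·12·5 = 300.
Length 3: A₁..A₃: k=1: 0+1500+18·20·5=3300; k=2: 5400+0+18·15·5=6750 → min 3300 | A₂..A₄: k=2: 0+900+20·15·12=4500; k=3: 1500+0+20·5·12=2700 → min 2700 | A₃..A₅: k=3: 0+300+15·5·5=675; k=4: 900+0+15·12·5=1800 → min 675.
Length 4: A₁..A₄: k=1: 0+2700+18·20·12=7020; k=2: 5400+900+18·15·12=9540; k=3: 3300+0+18·5·12=4380 → min 4380 | A₂..A₅: k=2: 0+675+20·15·5=2175; k=3: 1500+300+20·5·5=2300; k=4: 2700+0+20·12·5=3900 → min 2175.
Top-level splits: k=1: (A₁..A₁)·(A₂..A₅) → 0+2175+18·20·5 = 3975; k=2: (A₁..A₂)·(A₃..A₅) → 5400+675+18·15·5 = 7425; k=3: (A₁..A₃)·(A₄..A₅) → 3300+300+18·5·5 = 4050; k=4: (A₁..A₄)·(A₅..A₅) → 4380+0+18·12·5 = 5460.
Best split is after A₁, i.e. k = 1.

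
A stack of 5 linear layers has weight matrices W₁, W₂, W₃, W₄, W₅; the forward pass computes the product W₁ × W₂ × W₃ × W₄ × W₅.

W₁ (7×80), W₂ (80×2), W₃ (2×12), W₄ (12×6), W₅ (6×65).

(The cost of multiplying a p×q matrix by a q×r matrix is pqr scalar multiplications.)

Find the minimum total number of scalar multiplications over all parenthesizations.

2954

Adjacent pairs: W₁W₂ = 7·80·2 = 1120; W₂W₃ = 80·2·12 = 1920; W₃W₄ = 2·12·6 = 144; W₄W₅ = 12·6·65 = 4680.
Length 3: W₁..W₃: k=1: 0+1920+7·80·12=8640; k=2: 1120+0+7·2·12=1288 → min 1288 | W₂..W₄: k=2: 0+144+80·2·6=1104; k=3: 1920+0+80·12·6=7680 → min 1104 | W₃..W₅: k=3: 0+4680+2·12·65=6240; k=4: 144+0+2·6·65=924 → min 924.
Length 4: W₁..W₄: k=1: 0+1104+7·80·6=4464; k=2: 1120+144+7·2·6=1348; k=3: 1288+0+7·12·6=1792 → min 1348 | W₂..W₅: k=2: 0+924+80·2·65=11324; k=3: 1920+4680+80·12·65=69000; k=4: 1104+0+80·6·65=32304 → min 11324.
Length 5: W₁..W₅: k=1: 0+11324+7·80·65=47724; k=2: 1120+924+7·2·65=2954; k=3: 1288+4680+7·12·65=11428; k=4: 1348+0+7·6·65=4078 → min 2954.
Optimal order: ((W₁ × W₂) × ((W₃ × W₄) × W₅)) with cost 2954.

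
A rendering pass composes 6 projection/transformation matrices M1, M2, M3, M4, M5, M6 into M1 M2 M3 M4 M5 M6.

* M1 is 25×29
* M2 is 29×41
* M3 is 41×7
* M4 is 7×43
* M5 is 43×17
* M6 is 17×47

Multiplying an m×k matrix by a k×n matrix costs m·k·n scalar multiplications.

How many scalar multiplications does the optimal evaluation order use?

Adjacent pairs: M1M2 = 25·29·41 = 29725; M2M3 = 29·41·7 = 8323; M3M4 = 41·7·43 = 12341; M4M5 = 7·43·17 = 5117; M5M6 = 43·17·47 = 34357.
Length 3: M1..M3: k=1: 0+8323+25·29·7=13398; k=2: 29725+0+25·41·7=36900 → min 13398 | M2..M4: k=2: 0+12341+29·41·43=63468; k=3: 8323+0+29·7·43=17052 → min 17052 | M3..M5: k=3: 0+5117+41·7·17=9996; k=4: 12341+0+41·43·17=42312 → min 9996 | M4..M6: k=4: 0+34357+7·43·47=48504; k=5: 5117+0+7·17·47=10710 → min 10710.
Length 4: M1..M4: k=1: 0+17052+25·29·43=48227; k=2: 29725+12341+25·41·43=86141; k=3: 13398+0+25·7·43=20923 → min 20923 | M2..M5: k=2: 0+9996+29·41·17=30209; k=3: 8323+5117+29·7·17=16891; k=4: 17052+0+29·43·17=38251 → min 16891 | M3..M6: k=3: 0+10710+41·7·47=24199; k=4: 12341+34357+41·43·47=129559; k=5: 9996+0+41·17·47=42755 → min 24199.
Length 5: M1..M5: k=1: 0+16891+25·29·17=29216; k=2: 29725+9996+25·41·17=57146; k=3: 13398+5117+25·7·17=21490; k=4: 20923+0+25·43·17=39198 → min 21490 | M2..M6: k=2: 0+24199+29·41·47=80082; k=3: 8323+10710+29·7·47=28574; k=4: 17052+34357+29·43·47=110018; k=5: 16891+0+29·17·47=40062 → min 28574.
Length 6: M1..M6: k=1: 0+28574+25·29·47=62649; k=2: 29725+24199+25·41·47=102099; k=3: 13398+10710+25·7·47=32333; k=4: 20923+34357+25·43·47=105805; k=5: 21490+0+25·17·47=41465 → min 32333.
Optimal order: ((M1 (M2 M3)) ((M4 M5) M6)) with cost 32333.

32333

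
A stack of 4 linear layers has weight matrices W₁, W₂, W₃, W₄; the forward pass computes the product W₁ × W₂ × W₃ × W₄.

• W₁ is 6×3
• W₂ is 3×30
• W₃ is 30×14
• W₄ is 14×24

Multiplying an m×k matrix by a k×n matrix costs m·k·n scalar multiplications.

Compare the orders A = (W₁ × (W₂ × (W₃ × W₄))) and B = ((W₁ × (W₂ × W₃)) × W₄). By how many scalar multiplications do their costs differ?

9144

Order A = (W₁ × (W₂ × (W₃ × W₄))): (W₃ × W₄): 30×14 by 14×24 → 30×24, cost 30·14·24 = 10080; (W₂ × (W₃ × W₄)): 3×30 by 30×24 → 3×24, cost 3·30·24 = 2160; cumulative 12240; (W₁ × (W₂ × (W₃ × W₄))): 6×3 by 3×24 → 6×24, cost 6·3·24 = 432; cumulative 12672. Total 12672.
Order B = ((W₁ × (W₂ × W₃)) × W₄): (W₂ × W₃): 3×30 by 30×14 → 3×14, cost 3·30·14 = 1260; (W₁ × (W₂ × W₃)): 6×3 by 3×14 → 6×14, cost 6·3·14 = 252; cumulative 1512; ((W₁ × (W₂ × W₃)) × W₄): 6×14 by 14×24 → 6×24, cost 6·14·24 = 2016; cumulative 3528. Total 3528.
Difference: |12672 − 3528| = 9144.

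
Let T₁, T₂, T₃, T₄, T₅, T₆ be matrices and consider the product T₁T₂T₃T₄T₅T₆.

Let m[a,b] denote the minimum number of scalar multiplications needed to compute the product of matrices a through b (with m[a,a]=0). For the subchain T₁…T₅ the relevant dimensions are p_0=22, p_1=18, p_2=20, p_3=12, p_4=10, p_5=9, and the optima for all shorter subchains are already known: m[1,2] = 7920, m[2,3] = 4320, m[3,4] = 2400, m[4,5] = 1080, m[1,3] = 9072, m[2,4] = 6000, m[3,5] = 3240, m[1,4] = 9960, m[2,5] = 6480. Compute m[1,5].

m[1,5] = min over k∈[1,4] of m[1,k]+m[k+1,5]+p_{0}·p_k·p_{5}.
k=1: 0 + 6480 + 22·18·9 = 10044; k=2: 7920 + 3240 + 22·20·9 = 15120; k=3: 9072 + 1080 + 22·12·9 = 12528; k=4: 9960 + 0 + 22·10·9 = 11940.
Minimum: 10044 at k=1.

10044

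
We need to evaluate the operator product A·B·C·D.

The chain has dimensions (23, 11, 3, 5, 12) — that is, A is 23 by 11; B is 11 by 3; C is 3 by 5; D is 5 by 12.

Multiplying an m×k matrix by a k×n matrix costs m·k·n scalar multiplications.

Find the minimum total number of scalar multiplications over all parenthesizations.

Adjacent pairs: AB = 23·11·3 = 759; BC = 11·3·5 = 165; CD = 3·5·12 = 180.
Length 3: A..C: k=1: 0+165+23·11·5=1430; k=2: 759+0+23·3·5=1104 → min 1104 | B..D: k=2: 0+180+11·3·12=576; k=3: 165+0+11·5·12=825 → min 576.
Length 4: A..D: k=1: 0+576+23·11·12=3612; k=2: 759+180+23·3·12=1767; k=3: 1104+0+23·5·12=2484 → min 1767.
Optimal order: ((A·B)·(C·D)) with cost 1767.

1767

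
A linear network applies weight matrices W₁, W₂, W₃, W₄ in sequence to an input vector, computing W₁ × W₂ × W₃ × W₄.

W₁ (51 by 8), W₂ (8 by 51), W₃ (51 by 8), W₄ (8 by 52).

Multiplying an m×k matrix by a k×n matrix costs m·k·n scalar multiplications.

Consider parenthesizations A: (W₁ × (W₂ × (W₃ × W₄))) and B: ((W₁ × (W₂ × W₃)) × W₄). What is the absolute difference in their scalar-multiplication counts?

35904

Order A = (W₁ × (W₂ × (W₃ × W₄))): (W₃ × W₄): 51×8 by 8×52 → 51×52, cost 51·8·52 = 21216; (W₂ × (W₃ × W₄)): 8×51 by 51×52 → 8×52, cost 8·51·52 = 21216; cumulative 42432; (W₁ × (W₂ × (W₃ × W₄))): 51×8 by 8×52 → 51×52, cost 51·8·52 = 21216; cumulative 63648. Total 63648.
Order B = ((W₁ × (W₂ × W₃)) × W₄): (W₂ × W₃): 8×51 by 51×8 → 8×8, cost 8·51·8 = 3264; (W₁ × (W₂ × W₃)): 51×8 by 8×8 → 51×8, cost 51·8·8 = 3264; cumulative 6528; ((W₁ × (W₂ × W₃)) × W₄): 51×8 by 8×52 → 51×52, cost 51·8·52 = 21216; cumulative 27744. Total 27744.
Difference: |63648 − 27744| = 35904.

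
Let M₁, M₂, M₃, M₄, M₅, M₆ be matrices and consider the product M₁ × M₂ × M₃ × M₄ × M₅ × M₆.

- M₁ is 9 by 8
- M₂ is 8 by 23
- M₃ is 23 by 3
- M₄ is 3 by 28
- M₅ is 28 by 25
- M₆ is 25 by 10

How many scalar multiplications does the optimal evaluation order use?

Adjacent pairs: M₁M₂ = 9·8·23 = 1656; M₂M₃ = 8·23·3 = 552; M₃M₄ = 23·3·28 = 1932; M₄M₅ = 3·28·25 = 2100; M₅M₆ = 28·25·10 = 7000.
Length 3: M₁..M₃: k=1: 0+552+9·8·3=768; k=2: 1656+0+9·23·3=2277 → min 768 | M₂..M₄: k=2: 0+1932+8·23·28=7084; k=3: 552+0+8·3·28=1224 → min 1224 | M₃..M₅: k=3: 0+2100+23·3·25=3825; k=4: 1932+0+23·28·25=18032 → min 3825 | M₄..M₆: k=4: 0+7000+3·28·10=7840; k=5: 2100+0+3·25·10=2850 → min 2850.
Length 4: M₁..M₄: k=1: 0+1224+9·8·28=3240; k=2: 1656+1932+9·23·28=9384; k=3: 768+0+9·3·28=1524 → min 1524 | M₂..M₅: k=2: 0+3825+8·23·25=8425; k=3: 552+2100+8·3·25=3252; k=4: 1224+0+8·28·25=6824 → min 3252 | M₃..M₆: k=3: 0+2850+23·3·10=3540; k=4: 1932+7000+23·28·10=15372; k=5: 3825+0+23·25·10=9575 → min 3540.
Length 5: M₁..M₅: k=1: 0+3252+9·8·25=5052; k=2: 1656+3825+9·23·25=10656; k=3: 768+2100+9·3·25=3543; k=4: 1524+0+9·28·25=7824 → min 3543 | M₂..M₆: k=2: 0+3540+8·23·10=5380; k=3: 552+2850+8·3·10=3642; k=4: 1224+7000+8·28·10=10464; k=5: 3252+0+8·25·10=5252 → min 3642.
Length 6: M₁..M₆: k=1: 0+3642+9·8·10=4362; k=2: 1656+3540+9·23·10=7266; k=3: 768+2850+9·3·10=3888; k=4: 1524+7000+9·28·10=11044; k=5: 3543+0+9·25·10=5793 → min 3888.
Optimal order: ((M₁ × (M₂ × M₃)) × ((M₄ × M₅) × M₆)) with cost 3888.

3888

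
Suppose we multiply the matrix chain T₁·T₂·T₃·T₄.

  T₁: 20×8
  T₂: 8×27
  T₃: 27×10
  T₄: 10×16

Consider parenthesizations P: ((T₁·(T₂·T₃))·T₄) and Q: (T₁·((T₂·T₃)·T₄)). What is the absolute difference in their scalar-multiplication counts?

Order P = ((T₁·(T₂·T₃))·T₄): (T₂·T₃): 8×27 by 27×10 → 8×10, cost 8·27·10 = 2160; (T₁·(T₂·T₃)): 20×8 by 8×10 → 20×10, cost 20·8·10 = 1600; cumulative 3760; ((T₁·(T₂·T₃))·T₄): 20×10 by 10×16 → 20×16, cost 20·10·16 = 3200; cumulative 6960. Total 6960.
Order Q = (T₁·((T₂·T₃)·T₄)): (T₂·T₃): 8×27 by 27×10 → 8×10, cost 8·27·10 = 2160; ((T₂·T₃)·T₄): 8×10 by 10×16 → 8×16, cost 8·10·16 = 1280; cumulative 3440; (T₁·((T₂·T₃)·T₄)): 20×8 by 8×16 → 20×16, cost 20·8·16 = 2560; cumulative 6000. Total 6000.
Difference: |6960 − 6000| = 960.

960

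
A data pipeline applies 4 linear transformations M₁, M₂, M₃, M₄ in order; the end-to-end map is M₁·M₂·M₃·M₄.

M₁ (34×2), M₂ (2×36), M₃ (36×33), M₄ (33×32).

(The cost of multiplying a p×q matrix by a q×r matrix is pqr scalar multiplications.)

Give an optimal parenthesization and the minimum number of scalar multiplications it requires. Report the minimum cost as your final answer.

6664

Adjacent pairs: M₁M₂ = 34·2·36 = 2448; M₂M₃ = 2·36·33 = 2376; M₃M₄ = 36·33·32 = 38016.
Length 3: M₁..M₃: k=1: 0+2376+34·2·33=4620; k=2: 2448+0+34·36·33=42840 → min 4620 | M₂..M₄: k=2: 0+38016+2·36·32=40320; k=3: 2376+0+2·33·32=4488 → min 4488.
Length 4: M₁..M₄: k=1: 0+4488+34·2·32=6664; k=2: 2448+38016+34·36·32=79632; k=3: 4620+0+34·33·32=40524 → min 6664.
Optimal parenthesization: (M₁·((M₂·M₃)·M₄)) with cost 6664.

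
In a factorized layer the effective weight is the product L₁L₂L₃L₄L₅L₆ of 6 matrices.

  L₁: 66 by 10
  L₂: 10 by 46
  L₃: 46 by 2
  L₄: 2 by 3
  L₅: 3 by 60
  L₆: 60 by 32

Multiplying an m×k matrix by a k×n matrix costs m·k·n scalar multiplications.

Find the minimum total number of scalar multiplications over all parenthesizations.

10664

Adjacent pairs: L₁L₂ = 66·10·46 = 30360; L₂L₃ = 10·46·2 = 920; L₃L₄ = 46·2·3 = 276; L₄L₅ = 2·3·60 = 360; L₅L₆ = 3·60·32 = 5760.
Length 3: L₁..L₃: k=1: 0+920+66·10·2=2240; k=2: 30360+0+66·46·2=36432 → min 2240 | L₂..L₄: k=2: 0+276+10·46·3=1656; k=3: 920+0+10·2·3=980 → min 980 | L₃..L₅: k=3: 0+360+46·2·60=5880; k=4: 276+0+46·3·60=8556 → min 5880 | L₄..L₆: k=4: 0+5760+2·3·32=5952; k=5: 360+0+2·60·32=4200 → min 4200.
Length 4: L₁..L₄: k=1: 0+980+66·10·3=2960; k=2: 30360+276+66·46·3=39744; k=3: 2240+0+66·2·3=2636 → min 2636 | L₂..L₅: k=2: 0+5880+10·46·60=33480; k=3: 920+360+10·2·60=2480; k=4: 980+0+10·3·60=2780 → min 2480 | L₃..L₆: k=3: 0+4200+46·2·32=7144; k=4: 276+5760+46·3·32=10452; k=5: 5880+0+46·60·32=94200 → min 7144.
Length 5: L₁..L₅: k=1: 0+2480+66·10·60=42080; k=2: 30360+5880+66·46·60=218400; k=3: 2240+360+66·2·60=10520; k=4: 2636+0+66·3·60=14516 → min 10520 | L₂..L₆: k=2: 0+7144+10·46·32=21864; k=3: 920+4200+10·2·32=5760; k=4: 980+5760+10·3·32=7700; k=5: 2480+0+10·60·32=21680 → min 5760.
Length 6: L₁..L₆: k=1: 0+5760+66·10·32=26880; k=2: 30360+7144+66·46·32=134656; k=3: 2240+4200+66·2·32=10664; k=4: 2636+5760+66·3·32=14732; k=5: 10520+0+66·60·32=137240 → min 10664.
Optimal order: ((L₁(L₂L₃))((L₄L₅)L₆)) with cost 10664.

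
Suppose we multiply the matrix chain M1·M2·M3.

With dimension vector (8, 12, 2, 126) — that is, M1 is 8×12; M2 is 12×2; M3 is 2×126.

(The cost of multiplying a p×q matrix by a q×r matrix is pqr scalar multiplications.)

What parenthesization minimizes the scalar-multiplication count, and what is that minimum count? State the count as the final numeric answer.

2208

(M1·(M2·M3)): cost 15120.
((M1·M2)·M3): cost 2208.
Optimal: ((M1·M2)·M3) with cost 2208.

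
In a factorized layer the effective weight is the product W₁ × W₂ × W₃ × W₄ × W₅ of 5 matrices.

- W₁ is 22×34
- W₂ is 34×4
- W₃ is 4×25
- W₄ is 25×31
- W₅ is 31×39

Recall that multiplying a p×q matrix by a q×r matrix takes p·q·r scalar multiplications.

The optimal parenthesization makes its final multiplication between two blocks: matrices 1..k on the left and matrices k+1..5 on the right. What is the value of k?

2

Adjacent pairs: W₁W₂ = 22·34·4 = 2992; W₂W₃ = 34·4·25 = 3400; W₃W₄ = 4·25·31 = 3100; W₄W₅ = 25·31·39 = 30225.
Length 3: W₁..W₃: k=1: 0+3400+22·34·25=22100; k=2: 2992+0+22·4·25=5192 → min 5192 | W₂..W₄: k=2: 0+3100+34·4·31=7316; k=3: 3400+0+34·25·31=29750 → min 7316 | W₃..W₅: k=3: 0+30225+4·25·39=34125; k=4: 3100+0+4·31·39=7936 → min 7936.
Length 4: W₁..W₄: k=1: 0+7316+22·34·31=30504; k=2: 2992+3100+22·4·31=8820; k=3: 5192+0+22·25·31=22242 → min 8820 | W₂..W₅: k=2: 0+7936+34·4·39=13240; k=3: 3400+30225+34·25·39=66775; k=4: 7316+0+34·31·39=48422 → min 13240.
Top-level splits: k=1: (W₁..W₁)·(W₂..W₅) → 0+13240+22·34·39 = 42412; k=2: (W₁..W₂)·(W₃..W₅) → 2992+7936+22·4·39 = 14360; k=3: (W₁..W₃)·(W₄..W₅) → 5192+30225+22·25·39 = 56867; k=4: (W₁..W₄)·(W₅..W₅) → 8820+0+22·31·39 = 35418.
Best split is after W₂, i.e. k = 2.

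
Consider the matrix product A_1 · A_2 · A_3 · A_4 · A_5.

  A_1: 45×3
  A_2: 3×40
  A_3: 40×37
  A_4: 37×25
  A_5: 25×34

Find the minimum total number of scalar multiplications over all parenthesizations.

Adjacent pairs: A_1A_2 = 45·3·40 = 5400; A_2A_3 = 3·40·37 = 4440; A_3A_4 = 40·37·25 = 37000; A_4A_5 = 37·25·34 = 31450.
Length 3: A_1..A_3: k=1: 0+4440+45·3·37=9435; k=2: 5400+0+45·40·37=72000 → min 9435 | A_2..A_4: k=2: 0+37000+3·40·25=40000; k=3: 4440+0+3·37·25=7215 → min 7215 | A_3..A_5: k=3: 0+31450+40·37·34=81770; k=4: 37000+0+40·25·34=71000 → min 71000.
Length 4: A_1..A_4: k=1: 0+7215+45·3·25=10590; k=2: 5400+37000+45·40·25=87400; k=3: 9435+0+45·37·25=51060 → min 10590 | A_2..A_5: k=2: 0+71000+3·40·34=75080; k=3: 4440+31450+3·37·34=39664; k=4: 7215+0+3·25·34=9765 → min 9765.
Length 5: A_1..A_5: k=1: 0+9765+45·3·34=14355; k=2: 5400+71000+45·40·34=137600; k=3: 9435+31450+45·37·34=97495; k=4: 10590+0+45·25·34=48840 → min 14355.
Optimal order: (A_1 · (((A_2 · A_3) · A_4) · A_5)) with cost 14355.

14355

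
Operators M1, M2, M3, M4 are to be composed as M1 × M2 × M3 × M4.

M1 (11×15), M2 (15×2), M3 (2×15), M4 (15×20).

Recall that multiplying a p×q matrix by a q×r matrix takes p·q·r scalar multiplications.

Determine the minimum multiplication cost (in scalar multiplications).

Adjacent pairs: M1M2 = 11·15·2 = 330; M2M3 = 15·2·15 = 450; M3M4 = 2·15·20 = 600.
Length 3: M1..M3: k=1: 0+450+11·15·15=2925; k=2: 330+0+11·2·15=660 → min 660 | M2..M4: k=2: 0+600+15·2·20=1200; k=3: 450+0+15·15·20=4950 → min 1200.
Length 4: M1..M4: k=1: 0+1200+11·15·20=4500; k=2: 330+600+11·2·20=1370; k=3: 660+0+11·15·20=3960 → min 1370.
Optimal order: ((M1 × M2) × (M3 × M4)) with cost 1370.

1370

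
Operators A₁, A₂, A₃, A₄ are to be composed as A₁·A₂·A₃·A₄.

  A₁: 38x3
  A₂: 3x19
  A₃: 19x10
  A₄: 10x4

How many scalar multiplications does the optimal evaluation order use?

1146

Adjacent pairs: A₁A₂ = 38·3·19 = 2166; A₂A₃ = 3·19·10 = 570; A₃A₄ = 19·10·4 = 760.
Length 3: A₁..A₃: k=1: 0+570+38·3·10=1710; k=2: 2166+0+38·19·10=9386 → min 1710 | A₂..A₄: k=2: 0+760+3·19·4=988; k=3: 570+0+3·10·4=690 → min 690.
Length 4: A₁..A₄: k=1: 0+690+38·3·4=1146; k=2: 2166+760+38·19·4=5814; k=3: 1710+0+38·10·4=3230 → min 1146.
Optimal order: (A₁·((A₂·A₃)·A₄)) with cost 1146.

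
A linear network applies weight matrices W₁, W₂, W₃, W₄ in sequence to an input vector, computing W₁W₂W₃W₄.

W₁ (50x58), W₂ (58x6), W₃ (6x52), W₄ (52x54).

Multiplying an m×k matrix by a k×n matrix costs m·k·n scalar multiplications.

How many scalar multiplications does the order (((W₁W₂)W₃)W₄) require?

173400

(W₁W₂): 50×58 by 58×6 → 50×6, cost 50·58·6 = 17400
((W₁W₂)W₃): 50×6 by 6×52 → 50×52, cost 50·6·52 = 15600; cumulative 33000
(((W₁W₂)W₃)W₄): 50×52 by 52×54 → 50×54, cost 50·52·54 = 140400; cumulative 173400
Total: 173400 scalar multiplications.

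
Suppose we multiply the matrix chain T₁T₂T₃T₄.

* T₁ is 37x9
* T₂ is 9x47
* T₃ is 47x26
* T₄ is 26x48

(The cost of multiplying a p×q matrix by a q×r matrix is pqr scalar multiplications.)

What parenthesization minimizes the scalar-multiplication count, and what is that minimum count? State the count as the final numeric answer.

38214

Adjacent pairs: T₁T₂ = 37·9·47 = 15651; T₂T₃ = 9·47·26 = 10998; T₃T₄ = 47·26·48 = 58656.
Length 3: T₁..T₃: k=1: 0+10998+37·9·26=19656; k=2: 15651+0+37·47·26=60865 → min 19656 | T₂..T₄: k=2: 0+58656+9·47·48=78960; k=3: 10998+0+9·26·48=22230 → min 22230.
Length 4: T₁..T₄: k=1: 0+22230+37·9·48=38214; k=2: 15651+58656+37·47·48=157779; k=3: 19656+0+37·26·48=65832 → min 38214.
Optimal parenthesization: (T₁((T₂T₃)T₄)) with cost 38214.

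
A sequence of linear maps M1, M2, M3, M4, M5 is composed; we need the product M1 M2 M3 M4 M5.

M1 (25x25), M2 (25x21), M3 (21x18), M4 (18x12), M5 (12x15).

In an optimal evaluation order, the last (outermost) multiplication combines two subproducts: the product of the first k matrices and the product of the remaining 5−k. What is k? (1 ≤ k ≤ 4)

4

Adjacent pairs: M1M2 = 25·25·21 = 13125; M2M3 = 25·21·18 = 9450; M3M4 = 21·18·12 = 4536; M4M5 = 18·12·15 = 3240.
Length 3: M1..M3: k=1: 0+9450+25·25·18=20700; k=2: 13125+0+25·21·18=22575 → min 20700 | M2..M4: k=2: 0+4536+25·21·12=10836; k=3: 9450+0+25·18·12=14850 → min 10836 | M3..M5: k=3: 0+3240+21·18·15=8910; k=4: 4536+0+21·12·15=8316 → min 8316.
Length 4: M1..M4: k=1: 0+10836+25·25·12=18336; k=2: 13125+4536+25·21·12=23961; k=3: 20700+0+25·18·12=26100 → min 18336 | M2..M5: k=2: 0+8316+25·21·15=16191; k=3: 9450+3240+25·18·15=19440; k=4: 10836+0+25·12·15=15336 → min 15336.
Top-level splits: k=1: (M1..M1)·(M2..M5) → 0+15336+25·25·15 = 24711; k=2: (M1..M2)·(M3..M5) → 13125+8316+25·21·15 = 29316; k=3: (M1..M3)·(M4..M5) → 20700+3240+25·18·15 = 30690; k=4: (M1..M4)·(M5..M5) → 18336+0+25·12·15 = 22836.
Best split is after M4, i.e. k = 4.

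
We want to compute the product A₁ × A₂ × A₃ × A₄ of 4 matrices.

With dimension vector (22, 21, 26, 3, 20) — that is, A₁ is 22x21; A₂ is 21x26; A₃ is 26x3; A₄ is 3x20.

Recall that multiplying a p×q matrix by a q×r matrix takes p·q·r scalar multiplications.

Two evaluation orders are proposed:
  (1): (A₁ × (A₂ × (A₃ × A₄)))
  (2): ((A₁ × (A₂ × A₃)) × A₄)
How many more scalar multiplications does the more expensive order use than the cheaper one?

Order (1) = (A₁ × (A₂ × (A₃ × A₄))): (A₃ × A₄): 26×3 by 3×20 → 26×20, cost 26·3·20 = 1560; (A₂ × (A₃ × A₄)): 21×26 by 26×20 → 21×20, cost 21·26·20 = 10920; cumulative 12480; (A₁ × (A₂ × (A₃ × A₄))): 22×21 by 21×20 → 22×20, cost 22·21·20 = 9240; cumulative 21720. Total 21720.
Order (2) = ((A₁ × (A₂ × A₃)) × A₄): (A₂ × A₃): 21×26 by 26×3 → 21×3, cost 21·26·3 = 1638; (A₁ × (A₂ × A₃)): 22×21 by 21×3 → 22×3, cost 22·21·3 = 1386; cumulative 3024; ((A₁ × (A₂ × A₃)) × A₄): 22×3 by 3×20 → 22×20, cost 22·3·20 = 1320; cumulative 4344. Total 4344.
Difference: |21720 − 4344| = 17376.

17376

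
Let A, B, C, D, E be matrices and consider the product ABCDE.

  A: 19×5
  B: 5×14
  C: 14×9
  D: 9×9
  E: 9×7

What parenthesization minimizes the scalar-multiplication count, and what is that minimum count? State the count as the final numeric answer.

Adjacent pairs: AB = 19·5·14 = 1330; BC = 5·14·9 = 630; CD = 14·9·9 = 1134; DE = 9·9·7 = 567.
Length 3: A..C: k=1: 0+630+19·5·9=1485; k=2: 1330+0+19·14·9=3724 → min 1485 | B..D: k=2: 0+1134+5·14·9=1764; k=3: 630+0+5·9·9=1035 → min 1035 | C..E: k=3: 0+567+14·9·7=1449; k=4: 1134+0+14·9·7=2016 → min 1449.
Length 4: A..D: k=1: 0+1035+19·5·9=1890; k=2: 1330+1134+19·14·9=4858; k=3: 1485+0+19·9·9=3024 → min 1890 | B..E: k=2: 0+1449+5·14·7=1939; k=3: 630+567+5·9·7=1512; k=4: 1035+0+5·9·7=1350 → min 1350.
Length 5: A..E: k=1: 0+1350+19·5·7=2015; k=2: 1330+1449+19·14·7=4641; k=3: 1485+567+19·9·7=3249; k=4: 1890+0+19·9·7=3087 → min 2015.
Optimal parenthesization: (A(((BC)D)E)) with cost 2015.

2015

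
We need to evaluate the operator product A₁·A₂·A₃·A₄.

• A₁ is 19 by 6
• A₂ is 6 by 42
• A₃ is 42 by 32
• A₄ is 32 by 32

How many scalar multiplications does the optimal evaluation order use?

17856

Adjacent pairs: A₁A₂ = 19·6·42 = 4788; A₂A₃ = 6·42·32 = 8064; A₃A₄ = 42·32·32 = 43008.
Length 3: A₁..A₃: k=1: 0+8064+19·6·32=11712; k=2: 4788+0+19·42·32=30324 → min 11712 | A₂..A₄: k=2: 0+43008+6·42·32=51072; k=3: 8064+0+6·32·32=14208 → min 14208.
Length 4: A₁..A₄: k=1: 0+14208+19·6·32=17856; k=2: 4788+43008+19·42·32=73332; k=3: 11712+0+19·32·32=31168 → min 17856.
Optimal order: (A₁·((A₂·A₃)·A₄)) with cost 17856.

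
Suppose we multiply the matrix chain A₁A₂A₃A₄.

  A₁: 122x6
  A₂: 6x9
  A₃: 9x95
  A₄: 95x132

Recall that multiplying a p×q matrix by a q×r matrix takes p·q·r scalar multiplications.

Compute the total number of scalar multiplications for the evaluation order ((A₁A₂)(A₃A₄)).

264384

(A₁A₂): 122×6 by 6×9 → 122×9, cost 122·6·9 = 6588
(A₃A₄): 9×95 by 95×132 → 9×132, cost 9·95·132 = 112860
((A₁A₂)(A₃A₄)): 122×9 by 9×132 → 122×132, cost 122·9·132 = 144936; cumulative 264384
Total: 264384 scalar multiplications.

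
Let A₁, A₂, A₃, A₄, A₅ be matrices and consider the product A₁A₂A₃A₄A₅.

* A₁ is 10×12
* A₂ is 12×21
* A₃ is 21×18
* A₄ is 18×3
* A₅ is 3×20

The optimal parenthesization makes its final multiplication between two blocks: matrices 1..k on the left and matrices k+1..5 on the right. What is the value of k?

4

Adjacent pairs: A₁A₂ = 10·12·21 = 2520; A₂A₃ = 12·21·18 = 4536; A₃A₄ = 21·18·3 = 1134; A₄A₅ = 18·3·20 = 1080.
Length 3: A₁..A₃: k=1: 0+4536+10·12·18=6696; k=2: 2520+0+10·21·18=6300 → min 6300 | A₂..A₄: k=2: 0+1134+12·21·3=1890; k=3: 4536+0+12·18·3=5184 → min 1890 | A₃..A₅: k=3: 0+1080+21·18·20=8640; k=4: 1134+0+21·3·20=2394 → min 2394.
Length 4: A₁..A₄: k=1: 0+1890+10·12·3=2250; k=2: 2520+1134+10·21·3=4284; k=3: 6300+0+10·18·3=6840 → min 2250 | A₂..A₅: k=2: 0+2394+12·21·20=7434; k=3: 4536+1080+12·18·20=9936; k=4: 1890+0+12·3·20=2610 → min 2610.
Top-level splits: k=1: (A₁..A₁)·(A₂..A₅) → 0+2610+10·12·20 = 5010; k=2: (A₁..A₂)·(A₃..A₅) → 2520+2394+10·21·20 = 9114; k=3: (A₁..A₃)·(A₄..A₅) → 6300+1080+10·18·20 = 10980; k=4: (A₁..A₄)·(A₅..A₅) → 2250+0+10·3·20 = 2850.
Best split is after A₄, i.e. k = 4.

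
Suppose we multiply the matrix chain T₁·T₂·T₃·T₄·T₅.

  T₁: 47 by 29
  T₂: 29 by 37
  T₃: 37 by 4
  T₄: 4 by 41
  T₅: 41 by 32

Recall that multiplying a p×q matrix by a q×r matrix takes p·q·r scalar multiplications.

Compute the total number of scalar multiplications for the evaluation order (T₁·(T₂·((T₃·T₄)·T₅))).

(T₃·T₄): 37×4 by 4×41 → 37×41, cost 37·4·41 = 6068
((T₃·T₄)·T₅): 37×41 by 41×32 → 37×32, cost 37·41·32 = 48544; cumulative 54612
(T₂·((T₃·T₄)·T₅)): 29×37 by 37×32 → 29×32, cost 29·37·32 = 34336; cumulative 88948
(T₁·(T₂·((T₃·T₄)·T₅))): 47×29 by 29×32 → 47×32, cost 47·29·32 = 43616; cumulative 132564
Total: 132564 scalar multiplications.

132564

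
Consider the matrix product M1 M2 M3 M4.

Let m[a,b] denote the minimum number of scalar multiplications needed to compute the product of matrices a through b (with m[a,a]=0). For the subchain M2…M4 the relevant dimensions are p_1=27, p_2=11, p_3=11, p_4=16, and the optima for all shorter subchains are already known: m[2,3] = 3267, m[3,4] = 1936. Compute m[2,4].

6688

m[2,4] = min over k∈[2,3] of m[2,k]+m[k+1,4]+p_{1}·p_k·p_{4}.
k=2: 0 + 1936 + 27·11·16 = 6688; k=3: 3267 + 0 + 27·11·16 = 8019.
Minimum: 6688 at k=2.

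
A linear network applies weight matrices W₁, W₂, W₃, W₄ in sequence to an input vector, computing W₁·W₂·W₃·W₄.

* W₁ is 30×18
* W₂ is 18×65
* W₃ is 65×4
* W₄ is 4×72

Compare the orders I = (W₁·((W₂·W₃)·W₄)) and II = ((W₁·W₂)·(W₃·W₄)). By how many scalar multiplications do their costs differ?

145476

Order I = (W₁·((W₂·W₃)·W₄)): (W₂·W₃): 18×65 by 65×4 → 18×4, cost 18·65·4 = 4680; ((W₂·W₃)·W₄): 18×4 by 4×72 → 18×72, cost 18·4·72 = 5184; cumulative 9864; (W₁·((W₂·W₃)·W₄)): 30×18 by 18×72 → 30×72, cost 30·18·72 = 38880; cumulative 48744. Total 48744.
Order II = ((W₁·W₂)·(W₃·W₄)): (W₁·W₂): 30×18 by 18×65 → 30×65, cost 30·18·65 = 35100; (W₃·W₄): 65×4 by 4×72 → 65×72, cost 65·4·72 = 18720; ((W₁·W₂)·(W₃·W₄)): 30×65 by 65×72 → 30×72, cost 30·65·72 = 140400; cumulative 194220. Total 194220.
Difference: |48744 − 194220| = 145476.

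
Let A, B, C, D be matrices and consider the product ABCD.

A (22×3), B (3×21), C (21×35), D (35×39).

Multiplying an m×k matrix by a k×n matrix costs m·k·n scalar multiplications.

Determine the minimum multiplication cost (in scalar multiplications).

8874

Adjacent pairs: AB = 22·3·21 = 1386; BC = 3·21·35 = 2205; CD = 21·35·39 = 28665.
Length 3: A..C: k=1: 0+2205+22·3·35=4515; k=2: 1386+0+22·21·35=17556 → min 4515 | B..D: k=2: 0+28665+3·21·39=31122; k=3: 2205+0+3·35·39=6300 → min 6300.
Length 4: A..D: k=1: 0+6300+22·3·39=8874; k=2: 1386+28665+22·21·39=48069; k=3: 4515+0+22·35·39=34545 → min 8874.
Optimal order: (A((BC)D)) with cost 8874.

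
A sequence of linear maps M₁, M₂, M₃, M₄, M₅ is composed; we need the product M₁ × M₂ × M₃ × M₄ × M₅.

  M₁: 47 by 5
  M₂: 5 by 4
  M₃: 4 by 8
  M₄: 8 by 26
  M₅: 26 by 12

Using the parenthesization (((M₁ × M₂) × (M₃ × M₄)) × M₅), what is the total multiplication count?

21324

(M₁ × M₂): 47×5 by 5×4 → 47×4, cost 47·5·4 = 940
(M₃ × M₄): 4×8 by 8×26 → 4×26, cost 4·8·26 = 832
((M₁ × M₂) × (M₃ × M₄)): 47×4 by 4×26 → 47×26, cost 47·4·26 = 4888; cumulative 6660
(((M₁ × M₂) × (M₃ × M₄)) × M₅): 47×26 by 26×12 → 47×12, cost 47·26·12 = 14664; cumulative 21324
Total: 21324 scalar multiplications.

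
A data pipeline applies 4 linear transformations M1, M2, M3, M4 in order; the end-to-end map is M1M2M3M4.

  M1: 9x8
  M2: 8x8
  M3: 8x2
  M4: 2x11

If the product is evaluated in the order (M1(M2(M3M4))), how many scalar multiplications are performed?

1672

(M3M4): 8×2 by 2×11 → 8×11, cost 8·2·11 = 176
(M2(M3M4)): 8×8 by 8×11 → 8×11, cost 8·8·11 = 704; cumulative 880
(M1(M2(M3M4))): 9×8 by 8×11 → 9×11, cost 9·8·11 = 792; cumulative 1672
Total: 1672 scalar multiplications.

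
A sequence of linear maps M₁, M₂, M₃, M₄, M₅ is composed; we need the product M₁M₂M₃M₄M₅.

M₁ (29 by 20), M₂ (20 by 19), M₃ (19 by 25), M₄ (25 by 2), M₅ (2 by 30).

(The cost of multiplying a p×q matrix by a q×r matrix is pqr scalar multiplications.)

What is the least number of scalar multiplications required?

Adjacent pairs: M₁M₂ = 29·20·19 = 11020; M₂M₃ = 20·19·25 = 9500; M₃M₄ = 19·25·2 = 950; M₄M₅ = 25·2·30 = 1500.
Length 3: M₁..M₃: k=1: 0+9500+29·20·25=24000; k=2: 11020+0+29·19·25=24795 → min 24000 | M₂..M₄: k=2: 0+950+20·19·2=1710; k=3: 9500+0+20·25·2=10500 → min 1710 | M₃..M₅: k=3: 0+1500+19·25·30=15750; k=4: 950+0+19·2·30=2090 → min 2090.
Length 4: M₁..M₄: k=1: 0+1710+29·20·2=2870; k=2: 11020+950+29·19·2=13072; k=3: 24000+0+29·25·2=25450 → min 2870 | M₂..M₅: k=2: 0+2090+20·19·30=13490; k=3: 9500+1500+20·25·30=26000; k=4: 1710+0+20·2·30=2910 → min 2910.
Length 5: M₁..M₅: k=1: 0+2910+29·20·30=20310; k=2: 11020+2090+29·19·30=29640; k=3: 24000+1500+29·25·30=47250; k=4: 2870+0+29·2·30=4610 → min 4610.
Optimal order: ((M₁(M₂(M₃M₄)))M₅) with cost 4610.

4610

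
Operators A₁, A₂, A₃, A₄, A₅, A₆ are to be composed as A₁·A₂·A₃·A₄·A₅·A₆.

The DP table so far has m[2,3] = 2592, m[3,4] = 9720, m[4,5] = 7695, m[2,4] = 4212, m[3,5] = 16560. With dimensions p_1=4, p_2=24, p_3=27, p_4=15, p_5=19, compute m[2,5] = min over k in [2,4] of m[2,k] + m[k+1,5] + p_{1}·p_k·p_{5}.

5352

m[2,5] = min over k∈[2,4] of m[2,k]+m[k+1,5]+p_{1}·p_k·p_{5}.
k=2: 0 + 16560 + 4·24·19 = 18384; k=3: 2592 + 7695 + 4·27·19 = 12339; k=4: 4212 + 0 + 4·15·19 = 5352.
Minimum: 5352 at k=4.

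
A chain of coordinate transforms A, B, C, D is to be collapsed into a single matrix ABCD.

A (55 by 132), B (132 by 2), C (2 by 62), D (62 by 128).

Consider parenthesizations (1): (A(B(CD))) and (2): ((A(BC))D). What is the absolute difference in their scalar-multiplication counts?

Order (1) = (A(B(CD))): (CD): 2×62 by 62×128 → 2×128, cost 2·62·128 = 15872; (B(CD)): 132×2 by 2×128 → 132×128, cost 132·2·128 = 33792; cumulative 49664; (A(B(CD))): 55×132 by 132×128 → 55×128, cost 55·132·128 = 929280; cumulative 978944. Total 978944.
Order (2) = ((A(BC))D): (BC): 132×2 by 2×62 → 132×62, cost 132·2·62 = 16368; (A(BC)): 55×132 by 132×62 → 55×62, cost 55·132·62 = 450120; cumulative 466488; ((A(BC))D): 55×62 by 62×128 → 55×128, cost 55·62·128 = 436480; cumulative 902968. Total 902968.
Difference: |978944 − 902968| = 75976.

75976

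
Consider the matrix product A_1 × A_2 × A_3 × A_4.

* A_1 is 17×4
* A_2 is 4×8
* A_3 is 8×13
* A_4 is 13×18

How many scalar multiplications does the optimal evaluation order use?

Adjacent pairs: A_1A_2 = 17·4·8 = 544; A_2A_3 = 4·8·13 = 416; A_3A_4 = 8·13·18 = 1872.
Length 3: A_1..A_3: k=1: 0+416+17·4·13=1300; k=2: 544+0+17·8·13=2312 → min 1300 | A_2..A_4: k=2: 0+1872+4·8·18=2448; k=3: 416+0+4·13·18=1352 → min 1352.
Length 4: A_1..A_4: k=1: 0+1352+17·4·18=2576; k=2: 544+1872+17·8·18=4864; k=3: 1300+0+17·13·18=5278 → min 2576.
Optimal order: (A_1 × ((A_2 × A_3) × A_4)) with cost 2576.

2576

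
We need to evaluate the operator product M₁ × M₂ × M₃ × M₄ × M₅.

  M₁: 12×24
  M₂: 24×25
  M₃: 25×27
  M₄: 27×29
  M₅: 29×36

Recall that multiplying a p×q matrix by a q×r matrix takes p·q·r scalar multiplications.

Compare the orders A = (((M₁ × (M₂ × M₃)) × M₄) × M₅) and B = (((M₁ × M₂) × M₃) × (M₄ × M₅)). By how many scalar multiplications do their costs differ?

Order A = (((M₁ × (M₂ × M₃)) × M₄) × M₅): (M₂ × M₃): 24×25 by 25×27 → 24×27, cost 24·25·27 = 16200; (M₁ × (M₂ × M₃)): 12×24 by 24×27 → 12×27, cost 12·24·27 = 7776; cumulative 23976; ((M₁ × (M₂ × M₃)) × M₄): 12×27 by 27×29 → 12×29, cost 12·27·29 = 9396; cumulative 33372; (((M₁ × (M₂ × M₃)) × M₄) × M₅): 12×29 by 29×36 → 12×36, cost 12·29·36 = 12528; cumulative 45900. Total 45900.
Order B = (((M₁ × M₂) × M₃) × (M₄ × M₅)): (M₁ × M₂): 12×24 by 24×25 → 12×25, cost 12·24·25 = 7200; ((M₁ × M₂) × M₃): 12×25 by 25×27 → 12×27, cost 12·25·27 = 8100; cumulative 15300; (M₄ × M₅): 27×29 by 29×36 → 27×36, cost 27·29·36 = 28188; (((M₁ × M₂) × M₃) × (M₄ × M₅)): 12×27 by 27×36 → 12×36, cost 12·27·36 = 11664; cumulative 55152. Total 55152.
Difference: |45900 − 55152| = 9252.

9252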